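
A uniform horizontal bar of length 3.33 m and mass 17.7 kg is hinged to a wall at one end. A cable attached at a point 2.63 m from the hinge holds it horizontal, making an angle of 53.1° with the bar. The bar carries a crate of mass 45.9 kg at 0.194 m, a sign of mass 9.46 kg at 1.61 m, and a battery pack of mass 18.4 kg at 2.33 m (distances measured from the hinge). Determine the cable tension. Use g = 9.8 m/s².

Taking torques about the hinge:
Beam weight: 17.7 × 9.8 = 173.5 N down at 1.665 m → arm 1.665 m, τ = 173.5 × 1.665 = 288.9 N·m clockwise.
Crate: 45.9 × 9.8 = 449.8 N down at 0.194 m → arm 0.194 m, τ = 449.8 × 0.194 = 87.26 N·m clockwise.
Sign: 9.46 × 9.8 = 92.71 N down at 1.61 m → arm 1.61 m, τ = 92.71 × 1.61 = 149.3 N·m clockwise.
Battery pack: 18.4 × 9.8 = 180.3 N down at 2.33 m → arm 2.33 m, τ = 180.3 × 2.33 = 420.1 N·m clockwise.
Total clockwise load moment = 945.6 N·m.
The cable tension T acts at 2.63 m; only its component perpendicular to the bar, T sinθ, produces torque. sin 53.1° = 0.7997.
Balancing moments: T × 2.63 × 0.7997 = 945.6, giving T = 945.6 / 2.103 = 450 N.

T ≈ 450 N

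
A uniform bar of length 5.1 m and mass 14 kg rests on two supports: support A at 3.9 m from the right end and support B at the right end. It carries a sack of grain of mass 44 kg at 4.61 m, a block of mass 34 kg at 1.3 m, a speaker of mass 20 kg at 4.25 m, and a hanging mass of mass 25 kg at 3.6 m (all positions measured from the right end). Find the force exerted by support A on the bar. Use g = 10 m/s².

R_A ≈ 1170 N

About support B:
Beam weight: 14 × 10 = 140 N down at 2.55 m → arm 2.55 m, τ = 140 × 2.55 = 357 N·m counterclockwise.
Sack of grain: 44 × 10 = 440 N down at 4.61 m → arm 4.61 m, τ = 440 × 4.61 = 2028 N·m counterclockwise.
Block: 34 × 10 = 340 N down at 1.3 m → arm 1.3 m, τ = 340 × 1.3 = 442 N·m counterclockwise.
Speaker: 20 × 10 = 200 N down at 4.25 m → arm 4.25 m, τ = 200 × 4.25 = 850 N·m counterclockwise.
Hanging mass: 25 × 10 = 250 N down at 3.6 m → arm 3.6 m, τ = 250 × 3.6 = 900 N·m counterclockwise.
Net load moment about support B = 4577 N·m counterclockwise.
Reaction R at support A is upward at 3.9 m, arm 3.9 m → moment R × 3.9 clockwise.
Setting net torque to zero: R × 3.9 = 4577 → R = 1170 N.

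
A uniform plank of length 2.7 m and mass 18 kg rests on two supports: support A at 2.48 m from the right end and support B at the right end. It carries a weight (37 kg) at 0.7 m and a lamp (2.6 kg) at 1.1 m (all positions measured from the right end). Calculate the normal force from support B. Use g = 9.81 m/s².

Take moments about support A.
Beam weight: 18 × 9.81 = 176.6 N down at 1.35 m → arm 1.13 m, τ = 176.6 × 1.13 = 199.6 N·m clockwise.
Weight: 37 × 9.81 = 363 N down at 0.7 m → arm 1.78 m, τ = 363 × 1.78 = 646.1 N·m clockwise.
Lamp: 2.6 × 9.81 = 25.51 N down at 1.1 m → arm 1.38 m, τ = 25.51 × 1.38 = 35.2 N·m clockwise.
Net load moment about support A = 880.9 N·m clockwise.
Reaction R at support B is upward at 0 m, arm 2.48 m → moment R × 2.48 counterclockwise.
Balancing moments: R × 2.48 = 880.9, giving R = 355 N.

R_B ≈ 355 N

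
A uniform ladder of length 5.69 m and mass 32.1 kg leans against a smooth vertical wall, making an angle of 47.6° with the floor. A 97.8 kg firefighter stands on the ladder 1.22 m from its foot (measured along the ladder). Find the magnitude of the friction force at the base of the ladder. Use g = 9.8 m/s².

f ≈ 331 N

About the foot of the ladder:
Ladder weight 32.1×9.8 = 314.6 N acts at 2.845 m along the ladder; its horizontal arm is 2.845·cos47.6° = 1.918 m → τ = 603.4 N·m clockwise.
Firefighter: 97.8×9.8 = 958.4 N at 1.22 m → arm 0.8226 m → τ = 788.4 N·m clockwise.
Wall normal N acts horizontally at the top; its moment arm is the height L sinθ = 5.69·sin47.6° = 4.202 m, counterclockwise.
Στ = 0 ⇒ N × 4.202 = 1392 ⇒ N = 331 N.
ΣFx = 0: friction at the foot balances the wall's push, so f = N_wall = 331 N.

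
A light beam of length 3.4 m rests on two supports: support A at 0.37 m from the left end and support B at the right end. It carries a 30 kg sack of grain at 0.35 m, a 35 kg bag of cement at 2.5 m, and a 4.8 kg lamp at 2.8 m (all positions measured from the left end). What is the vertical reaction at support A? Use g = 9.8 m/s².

Taking torques about support B:
Sack of grain: 30 × 9.8 = 294 N down at 0.35 m → arm 3.05 m, τ = 294 × 3.05 = 896.7 N·m counterclockwise.
Bag of cement: 35 × 9.8 = 343 N down at 2.5 m → arm 0.9 m, τ = 343 × 0.9 = 308.7 N·m counterclockwise.
Lamp: 4.8 × 9.8 = 47.04 N down at 2.8 m → arm 0.6 m, τ = 47.04 × 0.6 = 28.22 N·m counterclockwise.
Net load moment about support B = 1234 N·m counterclockwise.
Reaction R at support A is upward at 0.37 m, arm 3.03 m → moment R × 3.03 clockwise.
Setting net torque to zero: R × 3.03 = 1234 → R = 407 N.

R_A ≈ 407 N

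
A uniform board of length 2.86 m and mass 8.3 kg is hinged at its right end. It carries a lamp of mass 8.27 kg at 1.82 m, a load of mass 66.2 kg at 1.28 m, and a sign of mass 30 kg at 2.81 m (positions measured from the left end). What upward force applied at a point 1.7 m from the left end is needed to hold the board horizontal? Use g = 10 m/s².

About the right end:
Beam weight: 8.3 × 10 = 83 N down at 1.43 m → arm 1.43 m, τ = 83 × 1.43 = 118.7 N·m counterclockwise.
Lamp: 8.27 × 10 = 82.7 N down at 1.82 m → arm 1.04 m, τ = 82.7 × 1.04 = 86.01 N·m counterclockwise.
Load: 66.2 × 10 = 662 N down at 1.28 m → arm 1.58 m, τ = 662 × 1.58 = 1046 N·m counterclockwise.
Sign: 30 × 10 = 300 N down at 2.81 m → arm 0.05 m, τ = 300 × 0.05 = 15 N·m counterclockwise.
Net moment of the loads = 1266 N·m counterclockwise.
The upward force F acts at a point 1.7 m from the left end, arm 1.16 m, giving F × 1.16 clockwise.
For rotational equilibrium, F × 1.16 = 1266, so F = 1266 / 1.16 = 1090 N.

F ≈ 1090 N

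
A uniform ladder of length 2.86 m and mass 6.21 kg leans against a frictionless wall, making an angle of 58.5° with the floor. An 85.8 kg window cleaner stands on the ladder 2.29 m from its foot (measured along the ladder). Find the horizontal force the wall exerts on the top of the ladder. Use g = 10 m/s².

Choose the foot of the ladder as the axis so the floor normal and friction both act there and drop out.
Ladder weight 6.21×10 = 62.1 N acts at 1.43 m along the ladder; its horizontal arm is 1.43·cos58.5° = 0.7472 m → τ = 46.4 N·m clockwise.
Window cleaner: 85.8×10 = 858 N at 2.29 m → arm 1.197 m → τ = 1027 N·m clockwise.
Wall normal N acts horizontally at the top; its moment arm is the height L sinθ = 2.86·sin58.5° = 2.439 m, counterclockwise.
Setting net torque to zero: N × 2.439 = 1073 → N = 440 N.

N_wall ≈ 440 N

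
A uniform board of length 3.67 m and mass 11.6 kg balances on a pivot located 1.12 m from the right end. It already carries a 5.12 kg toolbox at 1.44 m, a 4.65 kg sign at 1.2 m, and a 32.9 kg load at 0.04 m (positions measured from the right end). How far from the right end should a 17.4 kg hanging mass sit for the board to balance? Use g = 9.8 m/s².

x ≈ 2.57 m from the right end

Taking torques about the pivot (at 1.12 m from the right end):
Beam weight: 11.6 × 9.8 = 113.7 N down at 1.835 m → arm 0.715 m, τ = 113.7 × 0.715 = 81.3 N·m counterclockwise.
Toolbox: 5.12 × 9.8 = 50.18 N down at 1.44 m → arm 0.32 m, τ = 50.18 × 0.32 = 16.06 N·m counterclockwise.
Sign: 4.65 × 9.8 = 45.57 N down at 1.2 m → arm 0.08 m, τ = 45.57 × 0.08 = 3.646 N·m counterclockwise.
Load: 32.9 × 9.8 = 322.4 N down at 0.04 m → arm 1.08 m, τ = 322.4 × 1.08 = 348.2 N·m clockwise.
Net moment of existing loads = 247.2 N·m clockwise.
The hanging mass weighs 17.4 × 9.8 = 170.5 N and must supply an equal counterclockwise moment, so its lever arm about the pivot is 247.2 / 170.5 = 1.45 m.
That puts it at 1.12 + 1.45 = 2.57 m from the right end.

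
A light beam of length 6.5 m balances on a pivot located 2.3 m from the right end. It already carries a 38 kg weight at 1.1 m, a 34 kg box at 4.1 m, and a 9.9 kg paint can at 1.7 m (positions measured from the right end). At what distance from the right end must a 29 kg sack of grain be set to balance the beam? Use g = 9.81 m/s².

Sum moments about the pivot (at 2.3 m from the right end) (the support reaction has zero arm there).
Weight: 38 × 9.81 = 372.8 N down at 1.1 m → arm 1.2 m, τ = 372.8 × 1.2 = 447.4 N·m clockwise.
Box: 34 × 9.81 = 333.5 N down at 4.1 m → arm 1.8 m, τ = 333.5 × 1.8 = 600.3 N·m counterclockwise.
Paint can: 9.9 × 9.81 = 97.12 N down at 1.7 m → arm 0.6 m, τ = 97.12 × 0.6 = 58.27 N·m clockwise.
Net moment of existing loads = 94.63 N·m counterclockwise.
The sack of grain weighs 29 × 9.81 = 284.5 N and must supply an equal clockwise moment, so its lever arm about the pivot is 94.63 / 284.5 = 0.333 m.
That puts it at 2.3 − 0.333 = 1.97 m from the right end.

x ≈ 1.97 m from the right end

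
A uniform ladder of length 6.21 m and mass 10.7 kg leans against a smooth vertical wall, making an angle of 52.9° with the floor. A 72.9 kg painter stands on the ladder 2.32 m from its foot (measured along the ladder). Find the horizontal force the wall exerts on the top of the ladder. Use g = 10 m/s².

Take moments about the foot of the ladder.
Ladder weight 10.7×10 = 107 N acts at 3.105 m along the ladder; its horizontal arm is 3.105·cos52.9° = 1.873 m → τ = 200.4 N·m clockwise.
Painter: 72.9×10 = 729 N at 2.32 m → arm 1.399 m → τ = 1020 N·m clockwise.
Wall normal N acts horizontally at the top; its moment arm is the height L sinθ = 6.21·sin52.9° = 4.953 m, counterclockwise.
Balancing moments: N × 4.953 = 1220, giving N = 246 N.

N_wall ≈ 246 N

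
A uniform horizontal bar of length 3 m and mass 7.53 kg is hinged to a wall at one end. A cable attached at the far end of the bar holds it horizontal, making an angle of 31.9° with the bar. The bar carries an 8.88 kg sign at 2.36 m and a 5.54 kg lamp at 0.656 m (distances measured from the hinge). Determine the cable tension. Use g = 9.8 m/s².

Sum moments about the hinge (the unknown hinge reaction has zero arm there).
Beam weight: 7.53 × 9.8 = 73.79 N down at 1.5 m → arm 1.5 m, τ = 73.79 × 1.5 = 110.7 N·m clockwise.
Sign: 8.88 × 9.8 = 87.02 N down at 2.36 m → arm 2.36 m, τ = 87.02 × 2.36 = 205.4 N·m clockwise.
Lamp: 5.54 × 9.8 = 54.29 N down at 0.656 m → arm 0.656 m, τ = 54.29 × 0.656 = 35.61 N·m clockwise.
Total clockwise load moment = 351.7 N·m.
The cable tension T acts at 3 m; only its component perpendicular to the bar, T sinθ, produces torque. sin 31.9° = 0.5284.
Balancing moments: T × 3 × 0.5284 = 351.7, giving T = 351.7 / 1.585 = 222 N.

T ≈ 222 N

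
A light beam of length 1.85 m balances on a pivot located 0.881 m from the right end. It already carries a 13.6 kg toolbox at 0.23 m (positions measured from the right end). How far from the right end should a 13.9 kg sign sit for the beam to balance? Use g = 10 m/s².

x ≈ 1.52 m from the right end

Taking torques about the pivot (at 0.881 m from the right end):
Toolbox: 13.6 × 10 = 136 N down at 0.23 m → arm 0.651 m, τ = 136 × 0.651 = 88.54 N·m clockwise.
Net moment of existing loads = 88.54 N·m clockwise.
The sign weighs 13.9 × 10 = 139 N and must supply an equal counterclockwise moment, so its lever arm about the pivot is 88.54 / 139 = 0.637 m.
That puts it at 0.881 + 0.637 = 1.52 m from the right end.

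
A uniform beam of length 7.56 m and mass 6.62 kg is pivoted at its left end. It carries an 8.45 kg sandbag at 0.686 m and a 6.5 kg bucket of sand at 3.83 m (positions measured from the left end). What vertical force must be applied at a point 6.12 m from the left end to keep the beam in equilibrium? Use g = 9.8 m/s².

About the left end:
Beam weight: 6.62 × 9.8 = 64.88 N down at 3.78 m → arm 3.78 m, τ = 64.88 × 3.78 = 245.2 N·m clockwise.
Sandbag: 8.45 × 9.8 = 82.81 N down at 0.686 m → arm 0.686 m, τ = 82.81 × 0.686 = 56.81 N·m clockwise.
Bucket of sand: 6.5 × 9.8 = 63.7 N down at 3.83 m → arm 3.83 m, τ = 63.7 × 3.83 = 244 N·m clockwise.
Net moment of the loads = 546 N·m clockwise.
The upward force F acts at a point 6.12 m from the left end, arm 6.12 m, giving F × 6.12 counterclockwise.
Balancing moments: F × 6.12 = 546, giving F = 546 / 6.12 = 89.2 N.

F ≈ 89.2 N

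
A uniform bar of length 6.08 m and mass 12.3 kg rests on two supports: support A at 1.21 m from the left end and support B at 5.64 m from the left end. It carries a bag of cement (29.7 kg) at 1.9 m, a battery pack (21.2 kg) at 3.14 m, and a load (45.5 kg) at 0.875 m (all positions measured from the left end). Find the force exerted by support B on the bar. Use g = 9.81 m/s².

Taking torques about support A:
Beam weight: 12.3 × 9.81 = 120.7 N down at 3.04 m → arm 1.83 m, τ = 120.7 × 1.83 = 220.9 N·m clockwise.
Bag of cement: 29.7 × 9.81 = 291.4 N down at 1.9 m → arm 0.69 m, τ = 291.4 × 0.69 = 201.1 N·m clockwise.
Battery pack: 21.2 × 9.81 = 208 N down at 3.14 m → arm 1.93 m, τ = 208 × 1.93 = 401.4 N·m clockwise.
Load: 45.5 × 9.81 = 446.4 N down at 0.875 m → arm 0.335 m, τ = 446.4 × 0.335 = 149.5 N·m counterclockwise.
Net load moment about support A = 673.9 N·m clockwise.
Reaction R at support B is upward at 5.64 m, arm 4.43 m → moment R × 4.43 counterclockwise.
Setting net torque to zero: R × 4.43 = 673.9 → R = 152 N.

R_B ≈ 152 N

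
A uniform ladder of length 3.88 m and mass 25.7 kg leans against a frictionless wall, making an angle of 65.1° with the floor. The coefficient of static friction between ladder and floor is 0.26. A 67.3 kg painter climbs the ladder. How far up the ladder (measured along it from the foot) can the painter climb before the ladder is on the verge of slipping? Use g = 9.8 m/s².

About the foot of the ladder:
Ladder weight 25.7×9.8 = 251.9 N acts at 1.94 m along the ladder; its horizontal arm is 1.94·cos65.1° = 0.8168 m → τ = 205.8 N·m clockwise.
Painter weight 67.3×9.8 = 659.5 N at distance d → arm d·cos65.1° → τ = 659.5·d·0.421 clockwise.
Wall normal N at the top has arm L sinθ = 3.519 m counterclockwise, so Στ = 0 gives N·3.519 = 205.8 + 277.6·d.
ΣFy = 0 ⇒ N_floor = 911.4 N, so the maximum friction is μ_s·N_floor = 0.26×911.4 = 237 N. ΣFx = 0 ⇒ N_wall = f, so at the slipping point N = 237 N.
Substituting: 237×3.519 = 205.8 + 277.6·d ⇒ d = (834 − 205.8) / 277.6 = 2.26 m.

d ≈ 2.26 m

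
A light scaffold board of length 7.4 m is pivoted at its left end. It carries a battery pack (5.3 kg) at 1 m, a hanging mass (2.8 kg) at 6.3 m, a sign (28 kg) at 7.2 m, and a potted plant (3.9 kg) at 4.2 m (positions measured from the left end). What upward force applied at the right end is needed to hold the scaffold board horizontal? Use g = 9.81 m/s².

Taking torques about the left end:
Battery pack: 5.3 × 9.81 = 51.99 N down at 1 m → arm 1 m, τ = 51.99 × 1 = 51.99 N·m clockwise.
Hanging mass: 2.8 × 9.81 = 27.47 N down at 6.3 m → arm 6.3 m, τ = 27.47 × 6.3 = 173.1 N·m clockwise.
Sign: 28 × 9.81 = 274.7 N down at 7.2 m → arm 7.2 m, τ = 274.7 × 7.2 = 1978 N·m clockwise.
Potted plant: 3.9 × 9.81 = 38.26 N down at 4.2 m → arm 4.2 m, τ = 38.26 × 4.2 = 160.7 N·m clockwise.
Net moment of the loads = 2364 N·m clockwise.
The upward force F acts at the right end, arm 7.4 m, giving F × 7.4 counterclockwise.
Στ = 0 ⇒ F × 7.4 = 2364 ⇒ F = 2364 / 7.4 = 319 N.

F ≈ 319 N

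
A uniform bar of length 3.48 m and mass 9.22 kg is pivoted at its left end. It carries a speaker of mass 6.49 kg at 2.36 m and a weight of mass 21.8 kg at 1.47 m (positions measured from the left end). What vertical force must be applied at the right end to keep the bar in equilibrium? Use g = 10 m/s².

About the left end:
Beam weight: 9.22 × 10 = 92.2 N down at 1.74 m → arm 1.74 m, τ = 92.2 × 1.74 = 160.4 N·m clockwise.
Speaker: 6.49 × 10 = 64.9 N down at 2.36 m → arm 2.36 m, τ = 64.9 × 2.36 = 153.2 N·m clockwise.
Weight: 21.8 × 10 = 218 N down at 1.47 m → arm 1.47 m, τ = 218 × 1.47 = 320.5 N·m clockwise.
Net moment of the loads = 634.1 N·m clockwise.
The upward force F acts at the right end, arm 3.48 m, giving F × 3.48 counterclockwise.
Setting net torque to zero: F × 3.48 = 634.1 → F = 634.1 / 3.48 = 182 N.

F ≈ 182 N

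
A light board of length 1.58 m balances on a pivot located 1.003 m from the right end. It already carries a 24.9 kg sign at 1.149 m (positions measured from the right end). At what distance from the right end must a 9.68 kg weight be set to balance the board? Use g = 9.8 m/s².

x ≈ 0.627 m from the right end

About the pivot (at 1.003 m from the right end):
Sign: 24.9 × 9.8 = 244 N down at 1.149 m → arm 0.146 m, τ = 244 × 0.146 = 35.62 N·m counterclockwise.
Net moment of existing loads = 35.62 N·m counterclockwise.
The weight weighs 9.68 × 9.8 = 94.86 N and must supply an equal clockwise moment, so its lever arm about the pivot is 35.62 / 94.86 = 0.376 m.
That puts it at 1.003 − 0.376 = 0.627 m from the right end.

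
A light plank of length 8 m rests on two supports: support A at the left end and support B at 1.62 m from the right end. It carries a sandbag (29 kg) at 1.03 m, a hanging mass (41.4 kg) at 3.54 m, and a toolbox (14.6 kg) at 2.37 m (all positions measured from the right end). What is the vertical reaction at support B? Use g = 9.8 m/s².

Sum moments about support A (its reaction then has zero moment arm).
Sandbag: 29 × 9.8 = 284.2 N down at 1.03 m → arm 6.97 m, τ = 284.2 × 6.97 = 1981 N·m clockwise.
Hanging mass: 41.4 × 9.8 = 405.7 N down at 3.54 m → arm 4.46 m, τ = 405.7 × 4.46 = 1809 N·m clockwise.
Toolbox: 14.6 × 9.8 = 143.1 N down at 2.37 m → arm 5.63 m, τ = 143.1 × 5.63 = 805.7 N·m clockwise.
Net load moment about support A = 4596 N·m clockwise.
Reaction R at support B is upward at 1.62 m, arm 6.38 m → moment R × 6.38 counterclockwise.
Setting net torque to zero: R × 6.38 = 4596 → R = 720 N.

R_B ≈ 720 N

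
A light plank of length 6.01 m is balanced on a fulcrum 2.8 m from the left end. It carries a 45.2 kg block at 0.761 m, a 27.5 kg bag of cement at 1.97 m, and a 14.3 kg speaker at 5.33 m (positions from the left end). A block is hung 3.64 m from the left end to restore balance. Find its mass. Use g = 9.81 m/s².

Taking torques about the fulcrum (at 2.8 m from the left end):
Block: 45.2 × 9.81 = 443.4 N down at 0.761 m → arm 2.039 m, τ = 443.4 × 2.039 = 904.1 N·m counterclockwise.
Bag of cement: 27.5 × 9.81 = 269.8 N down at 1.97 m → arm 0.83 m, τ = 269.8 × 0.83 = 223.9 N·m counterclockwise.
Speaker: 14.3 × 9.81 = 140.3 N down at 5.33 m → arm 2.53 m, τ = 140.3 × 2.53 = 355 N·m clockwise.
Net moment of known loads = 773 N·m counterclockwise.
An unknown mass m at 3.64 m has arm 0.84 m; its moment is m·g·0.84 clockwise.
Στ = 0 ⇒ m × 9.81 × 0.84 = 773 ⇒ m = 773 / (9.81 × 0.84) = 93.8 kg.

m ≈ 93.8 kg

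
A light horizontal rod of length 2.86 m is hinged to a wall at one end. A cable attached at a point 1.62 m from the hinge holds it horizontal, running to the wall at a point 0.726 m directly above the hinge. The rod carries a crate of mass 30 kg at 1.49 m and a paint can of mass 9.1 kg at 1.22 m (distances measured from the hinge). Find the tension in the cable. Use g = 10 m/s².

T ≈ 842 N

Choose the hinge as the axis so the unknown hinge reaction has zero arm there.
Crate: 30 × 10 = 300 N down at 1.49 m → arm 1.49 m, τ = 300 × 1.49 = 447 N·m clockwise.
Paint can: 9.1 × 10 = 91 N down at 1.22 m → arm 1.22 m, τ = 91 × 1.22 = 111 N·m clockwise.
Total clockwise load moment = 558 N·m.
The cable tension T acts at 1.62 m; only its component perpendicular to the rod, T sinθ, produces torque. sinθ = h/√(h²+d²) = 0.726/√(0.726²+1.62²) = 0.409.
For rotational equilibrium, T × 1.62 × 0.409 = 558, so T = 558 / 0.6626 = 842 N.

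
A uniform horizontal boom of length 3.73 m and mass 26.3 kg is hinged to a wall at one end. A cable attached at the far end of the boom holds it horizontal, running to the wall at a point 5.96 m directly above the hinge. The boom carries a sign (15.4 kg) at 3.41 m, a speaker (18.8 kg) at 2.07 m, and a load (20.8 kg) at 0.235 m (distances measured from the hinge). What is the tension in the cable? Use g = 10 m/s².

T ≈ 460 N

Take moments about the hinge.
Beam weight: 26.3 × 10 = 263 N down at 1.865 m → arm 1.865 m, τ = 263 × 1.865 = 490.5 N·m clockwise.
Sign: 15.4 × 10 = 154 N down at 3.41 m → arm 3.41 m, τ = 154 × 3.41 = 525.1 N·m clockwise.
Speaker: 18.8 × 10 = 188 N down at 2.07 m → arm 2.07 m, τ = 188 × 2.07 = 389.2 N·m clockwise.
Load: 20.8 × 10 = 208 N down at 0.235 m → arm 0.235 m, τ = 208 × 0.235 = 48.88 N·m clockwise.
Total clockwise load moment = 1454 N·m.
The cable tension T acts at 3.73 m; only its component perpendicular to the boom, T sinθ, produces torque. sinθ = h/√(h²+d²) = 5.96/√(5.96²+3.73²) = 0.8477.
Στ = 0 ⇒ T × 3.73 × 0.8477 = 1454 ⇒ T = 1454 / 3.162 = 460 N.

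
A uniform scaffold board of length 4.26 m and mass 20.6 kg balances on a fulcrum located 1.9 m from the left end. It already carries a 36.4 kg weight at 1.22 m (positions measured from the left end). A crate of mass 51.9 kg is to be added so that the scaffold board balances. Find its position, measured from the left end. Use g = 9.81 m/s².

x ≈ 2.29 m from the left end

Take moments about the fulcrum (at 1.9 m from the left end).
Beam weight: 20.6 × 9.81 = 202.1 N down at 2.13 m → arm 0.23 m, τ = 202.1 × 0.23 = 46.48 N·m clockwise.
Weight: 36.4 × 9.81 = 357.1 N down at 1.22 m → arm 0.68 m, τ = 357.1 × 0.68 = 242.8 N·m counterclockwise.
Net moment of existing loads = 196.3 N·m counterclockwise.
The crate weighs 51.9 × 9.81 = 509.1 N and must supply an equal clockwise moment, so its lever arm about the fulcrum is 196.3 / 509.1 = 0.386 m.
That puts it at 1.9 + 0.386 = 2.29 m from the left end.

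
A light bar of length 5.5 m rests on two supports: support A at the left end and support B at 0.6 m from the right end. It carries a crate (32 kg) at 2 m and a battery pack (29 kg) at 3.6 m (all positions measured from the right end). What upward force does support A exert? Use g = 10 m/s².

R_A ≈ 269 N

Take moments about support B.
Crate: 32 × 10 = 320 N down at 2 m → arm 1.4 m, τ = 320 × 1.4 = 448 N·m counterclockwise.
Battery pack: 29 × 10 = 290 N down at 3.6 m → arm 3 m, τ = 290 × 3 = 870 N·m counterclockwise.
Net load moment about support B = 1318 N·m counterclockwise.
Reaction R at support A is upward at 5.5 m, arm 4.9 m → moment R × 4.9 clockwise.
Στ = 0 ⇒ R × 4.9 = 1318 ⇒ R = 269 N.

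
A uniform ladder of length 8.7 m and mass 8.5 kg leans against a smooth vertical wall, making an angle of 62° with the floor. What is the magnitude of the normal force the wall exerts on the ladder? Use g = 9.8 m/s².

Choose the foot of the ladder as the axis so the floor normal and friction both act there and drop out.
Ladder weight 8.5×9.8 = 83.3 N acts at 4.35 m along the ladder; its horizontal arm is 4.35·cos62° = 2.042 m → τ = 170.1 N·m clockwise.
Wall normal N acts horizontally at the top; its moment arm is the height L sinθ = 8.7·sin62° = 7.682 m, counterclockwise.
Στ = 0 ⇒ N × 7.682 = 170.1 ⇒ N = 22.1 N.

N_wall ≈ 22.1 N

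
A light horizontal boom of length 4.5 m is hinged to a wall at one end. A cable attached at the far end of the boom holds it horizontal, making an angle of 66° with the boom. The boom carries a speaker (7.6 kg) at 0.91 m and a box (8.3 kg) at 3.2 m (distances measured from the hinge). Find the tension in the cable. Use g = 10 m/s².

Choose the hinge as the axis so the unknown hinge reaction has zero arm there.
Speaker: 7.6 × 10 = 76 N down at 0.91 m → arm 0.91 m, τ = 76 × 0.91 = 69.16 N·m clockwise.
Box: 8.3 × 10 = 83 N down at 3.2 m → arm 3.2 m, τ = 83 × 3.2 = 265.6 N·m clockwise.
Total clockwise load moment = 334.8 N·m.
The cable tension T acts at 4.5 m; only its component perpendicular to the boom, T sinθ, produces torque. sin 66° = 0.9135.
Στ = 0 ⇒ T × 4.5 × 0.9135 = 334.8 ⇒ T = 334.8 / 4.111 = 81.4 N.

T ≈ 81.4 N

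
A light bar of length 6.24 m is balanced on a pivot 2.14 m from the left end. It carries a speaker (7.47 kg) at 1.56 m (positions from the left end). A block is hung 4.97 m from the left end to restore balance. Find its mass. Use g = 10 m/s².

Taking torques about the pivot (at 2.14 m from the left end):
Speaker: 7.47 × 10 = 74.7 N down at 1.56 m → arm 0.58 m, τ = 74.7 × 0.58 = 43.33 N·m counterclockwise.
Net moment of known loads = 43.33 N·m counterclockwise.
An unknown mass m at 4.97 m has arm 2.83 m; its moment is m·g·2.83 clockwise.
Setting net torque to zero: m × 10 × 2.83 = 43.33 → m = 43.33 / (10 × 2.83) = 1.53 kg.

m ≈ 1.53 kg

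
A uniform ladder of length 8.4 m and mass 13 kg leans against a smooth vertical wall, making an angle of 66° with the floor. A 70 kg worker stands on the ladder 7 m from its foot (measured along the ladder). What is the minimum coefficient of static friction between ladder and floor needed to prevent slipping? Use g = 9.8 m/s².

μ_min ≈ 0.348

Choose the foot of the ladder as the axis so the floor normal and friction both act there and drop out.
Ladder weight 13×9.8 = 127.4 N acts at 4.2 m along the ladder; its horizontal arm is 4.2·cos66° = 1.708 m → τ = 217.6 N·m clockwise.
Worker: 70×9.8 = 686 N at 7 m → arm 2.847 m → τ = 1953 N·m clockwise.
Wall normal N acts horizontally at the top; its moment arm is the height L sinθ = 8.4·sin66° = 7.674 m, counterclockwise.
Balancing moments: N × 7.674 = 2171, giving N = 282.9 N.
ΣFx = 0 ⇒ f = N_wall = 282.9 N. ΣFy = 0 ⇒ N_floor = 813.4 N.
μ_min = f / N_floor = 282.9 / 813.4 = 0.348.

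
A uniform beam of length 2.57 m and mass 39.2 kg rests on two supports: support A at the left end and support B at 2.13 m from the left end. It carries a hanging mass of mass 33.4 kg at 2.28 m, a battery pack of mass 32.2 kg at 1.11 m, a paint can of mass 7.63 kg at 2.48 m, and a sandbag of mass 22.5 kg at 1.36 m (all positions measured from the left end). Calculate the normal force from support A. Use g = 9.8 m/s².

Choose support B as the axis so its reaction then has zero moment arm.
Beam weight: 39.2 × 9.8 = 384.2 N down at 1.285 m → arm 0.845 m, τ = 384.2 × 0.845 = 324.6 N·m counterclockwise.
Hanging mass: 33.4 × 9.8 = 327.3 N down at 2.28 m → arm 0.15 m, τ = 327.3 × 0.15 = 49.09 N·m clockwise.
Battery pack: 32.2 × 9.8 = 315.6 N down at 1.11 m → arm 1.02 m, τ = 315.6 × 1.02 = 321.9 N·m counterclockwise.
Paint can: 7.63 × 9.8 = 74.77 N down at 2.48 m → arm 0.35 m, τ = 74.77 × 0.35 = 26.17 N·m clockwise.
Sandbag: 22.5 × 9.8 = 220.5 N down at 1.36 m → arm 0.77 m, τ = 220.5 × 0.77 = 169.8 N·m counterclockwise.
Net load moment about support B = 741 N·m counterclockwise.
Reaction R at support A is upward at 0 m, arm 2.13 m → moment R × 2.13 clockwise.
Balancing moments: R × 2.13 = 741, giving R = 348 N.

R_A ≈ 348 N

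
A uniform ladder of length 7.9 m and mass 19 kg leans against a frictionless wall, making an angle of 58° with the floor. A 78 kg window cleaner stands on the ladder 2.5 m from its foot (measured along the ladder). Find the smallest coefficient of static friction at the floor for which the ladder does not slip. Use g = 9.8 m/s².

Taking torques about the foot of the ladder:
Ladder weight 19×9.8 = 186.2 N acts at 3.95 m along the ladder; its horizontal arm is 3.95·cos58° = 2.093 m → τ = 389.7 N·m clockwise.
Window cleaner: 78×9.8 = 764.4 N at 2.5 m → arm 1.325 m → τ = 1013 N·m clockwise.
Wall normal N acts horizontally at the top; its moment arm is the height L sinθ = 7.9·sin58° = 6.7 m, counterclockwise.
Balancing moments: N × 6.7 = 1403, giving N = 209.4 N.
ΣFx = 0 ⇒ f = N_wall = 209.4 N. ΣFy = 0 ⇒ N_floor = 950.6 N.
μ_min = f / N_floor = 209.4 / 950.6 = 0.22.

μ_min ≈ 0.22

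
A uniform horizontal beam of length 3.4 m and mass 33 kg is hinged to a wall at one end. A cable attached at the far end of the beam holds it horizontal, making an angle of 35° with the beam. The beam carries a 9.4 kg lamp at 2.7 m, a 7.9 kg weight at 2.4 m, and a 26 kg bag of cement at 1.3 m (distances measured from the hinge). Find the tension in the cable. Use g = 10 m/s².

T ≈ 688 N

Taking torques about the hinge:
Beam weight: 33 × 10 = 330 N down at 1.7 m → arm 1.7 m, τ = 330 × 1.7 = 561 N·m clockwise.
Lamp: 9.4 × 10 = 94 N down at 2.7 m → arm 2.7 m, τ = 94 × 2.7 = 253.8 N·m clockwise.
Weight: 7.9 × 10 = 79 N down at 2.4 m → arm 2.4 m, τ = 79 × 2.4 = 189.6 N·m clockwise.
Bag of cement: 26 × 10 = 260 N down at 1.3 m → arm 1.3 m, τ = 260 × 1.3 = 338 N·m clockwise.
Total clockwise load moment = 1342 N·m.
The cable tension T acts at 3.4 m; only its component perpendicular to the beam, T sinθ, produces torque. sin 35° = 0.5736.
Στ = 0 ⇒ T × 3.4 × 0.5736 = 1342 ⇒ T = 1342 / 1.95 = 688 N.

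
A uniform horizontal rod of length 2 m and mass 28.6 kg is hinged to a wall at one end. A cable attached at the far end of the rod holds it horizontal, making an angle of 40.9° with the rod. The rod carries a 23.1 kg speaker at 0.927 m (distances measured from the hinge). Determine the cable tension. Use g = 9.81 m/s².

Take moments about the hinge.
Beam weight: 28.6 × 9.81 = 280.6 N down at 1 m → arm 1 m, τ = 280.6 × 1 = 280.6 N·m clockwise.
Speaker: 23.1 × 9.81 = 226.6 N down at 0.927 m → arm 0.927 m, τ = 226.6 × 0.927 = 210.1 N·m clockwise.
Total clockwise load moment = 490.7 N·m.
The cable tension T acts at 2 m; only its component perpendicular to the rod, T sinθ, produces torque. sin 40.9° = 0.6547.
For rotational equilibrium, T × 2 × 0.6547 = 490.7, so T = 490.7 / 1.309 = 375 N.

T ≈ 375 N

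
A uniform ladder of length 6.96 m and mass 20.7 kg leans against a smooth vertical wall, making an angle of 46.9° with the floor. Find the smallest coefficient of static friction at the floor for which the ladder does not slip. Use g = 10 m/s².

μ_min ≈ 0.468

About the foot of the ladder:
Ladder weight 20.7×10 = 207 N acts at 3.48 m along the ladder; its horizontal arm is 3.48·cos46.9° = 2.378 m → τ = 492.2 N·m clockwise.
Wall normal N acts horizontally at the top; its moment arm is the height L sinθ = 6.96·sin46.9° = 5.082 m, counterclockwise.
Στ = 0 ⇒ N × 5.082 = 492.2 ⇒ N = 96.85 N.
ΣFx = 0 ⇒ f = N_wall = 96.85 N. ΣFy = 0 ⇒ N_floor = 207 N.
μ_min = f / N_floor = 96.85 / 207 = 0.468.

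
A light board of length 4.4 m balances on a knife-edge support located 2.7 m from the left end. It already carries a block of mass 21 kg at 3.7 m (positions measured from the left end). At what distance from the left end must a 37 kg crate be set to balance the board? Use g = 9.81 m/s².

Choose the knife-edge support (at 2.7 m from the left end) as the axis so the support reaction has zero arm there.
Block: 21 × 9.81 = 206 N down at 3.7 m → arm 1 m, τ = 206 × 1 = 206 N·m clockwise.
Net moment of existing loads = 206 N·m clockwise.
The crate weighs 37 × 9.81 = 363 N and must supply an equal counterclockwise moment, so its lever arm about the knife-edge support is 206 / 363 = 0.567 m.
That puts it at 2.7 − 0.567 = 2.13 m from the left end.

x ≈ 2.13 m from the left end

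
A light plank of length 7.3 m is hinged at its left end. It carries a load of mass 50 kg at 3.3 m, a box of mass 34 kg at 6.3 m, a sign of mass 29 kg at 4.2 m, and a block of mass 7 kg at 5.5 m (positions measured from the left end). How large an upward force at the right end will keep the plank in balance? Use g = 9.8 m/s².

Take moments about the left end.
Load: 50 × 9.8 = 490 N down at 3.3 m → arm 3.3 m, τ = 490 × 3.3 = 1617 N·m clockwise.
Box: 34 × 9.8 = 333.2 N down at 6.3 m → arm 6.3 m, τ = 333.2 × 6.3 = 2099 N·m clockwise.
Sign: 29 × 9.8 = 284.2 N down at 4.2 m → arm 4.2 m, τ = 284.2 × 4.2 = 1194 N·m clockwise.
Block: 7 × 9.8 = 68.6 N down at 5.5 m → arm 5.5 m, τ = 68.6 × 5.5 = 377.3 N·m clockwise.
Net moment of the loads = 5287 N·m clockwise.
The upward force F acts at the right end, arm 7.3 m, giving F × 7.3 counterclockwise.
Setting net torque to zero: F × 7.3 = 5287 → F = 5287 / 7.3 = 724 N.

F ≈ 724 N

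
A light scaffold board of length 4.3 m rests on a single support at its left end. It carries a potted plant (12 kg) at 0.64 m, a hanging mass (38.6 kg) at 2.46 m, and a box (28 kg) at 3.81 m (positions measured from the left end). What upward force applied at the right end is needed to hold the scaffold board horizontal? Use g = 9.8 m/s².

F ≈ 477 N

Choose the left end as the axis so the unknown pivot reaction has zero arm there.
Potted plant: 12 × 9.8 = 117.6 N down at 0.64 m → arm 0.64 m, τ = 117.6 × 0.64 = 75.26 N·m clockwise.
Hanging mass: 38.6 × 9.8 = 378.3 N down at 2.46 m → arm 2.46 m, τ = 378.3 × 2.46 = 930.6 N·m clockwise.
Box: 28 × 9.8 = 274.4 N down at 3.81 m → arm 3.81 m, τ = 274.4 × 3.81 = 1045 N·m clockwise.
Net moment of the loads = 2051 N·m clockwise.
The upward force F acts at the right end, arm 4.3 m, giving F × 4.3 counterclockwise.
Στ = 0 ⇒ F × 4.3 = 2051 ⇒ F = 2051 / 4.3 = 477 N.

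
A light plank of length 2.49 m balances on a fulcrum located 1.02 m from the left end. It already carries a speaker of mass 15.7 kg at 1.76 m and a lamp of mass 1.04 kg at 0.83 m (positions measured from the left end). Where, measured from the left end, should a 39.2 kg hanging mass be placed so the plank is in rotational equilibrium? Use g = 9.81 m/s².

x ≈ 0.729 m from the left end

About the fulcrum (at 1.02 m from the left end):
Speaker: 15.7 × 9.81 = 154 N down at 1.76 m → arm 0.74 m, τ = 154 × 0.74 = 114 N·m clockwise.
Lamp: 1.04 × 9.81 = 10.2 N down at 0.83 m → arm 0.19 m, τ = 10.2 × 0.19 = 1.938 N·m counterclockwise.
Net moment of existing loads = 112.1 N·m clockwise.
The hanging mass weighs 39.2 × 9.81 = 384.6 N and must supply an equal counterclockwise moment, so its lever arm about the fulcrum is 112.1 / 384.6 = 0.291 m.
That puts it at 1.02 − 0.291 = 0.729 m from the left end.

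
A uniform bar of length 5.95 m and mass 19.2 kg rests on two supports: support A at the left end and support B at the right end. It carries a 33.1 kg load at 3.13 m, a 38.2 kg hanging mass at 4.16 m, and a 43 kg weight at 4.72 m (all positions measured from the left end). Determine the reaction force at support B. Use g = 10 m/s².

R_B ≈ 878 N

Sum moments about support A (its reaction then has zero moment arm).
Beam weight: 19.2 × 10 = 192 N down at 2.975 m → arm 2.975 m, τ = 192 × 2.975 = 571.2 N·m clockwise.
Load: 33.1 × 10 = 331 N down at 3.13 m → arm 3.13 m, τ = 331 × 3.13 = 1036 N·m clockwise.
Hanging mass: 38.2 × 10 = 382 N down at 4.16 m → arm 4.16 m, τ = 382 × 4.16 = 1589 N·m clockwise.
Weight: 43 × 10 = 430 N down at 4.72 m → arm 4.72 m, τ = 430 × 4.72 = 2030 N·m clockwise.
Net load moment about support A = 5226 N·m clockwise.
Reaction R at support B is upward at 5.95 m, arm 5.95 m → moment R × 5.95 counterclockwise.
Balancing moments: R × 5.95 = 5226, giving R = 878 N.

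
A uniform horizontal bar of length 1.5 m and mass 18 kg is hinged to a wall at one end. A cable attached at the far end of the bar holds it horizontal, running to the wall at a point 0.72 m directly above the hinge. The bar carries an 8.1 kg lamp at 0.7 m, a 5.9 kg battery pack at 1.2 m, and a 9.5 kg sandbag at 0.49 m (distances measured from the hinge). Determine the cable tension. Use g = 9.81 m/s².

T ≈ 467 N

Choose the hinge as the axis so the unknown hinge reaction has zero arm there.
Beam weight: 18 × 9.81 = 176.6 N down at 0.75 m → arm 0.75 m, τ = 176.6 × 0.75 = 132.4 N·m clockwise.
Lamp: 8.1 × 9.81 = 79.46 N down at 0.7 m → arm 0.7 m, τ = 79.46 × 0.7 = 55.62 N·m clockwise.
Battery pack: 5.9 × 9.81 = 57.88 N down at 1.2 m → arm 1.2 m, τ = 57.88 × 1.2 = 69.46 N·m clockwise.
Sandbag: 9.5 × 9.81 = 93.2 N down at 0.49 m → arm 0.49 m, τ = 93.2 × 0.49 = 45.67 N·m clockwise.
Total clockwise load moment = 303.2 N·m.
The cable tension T acts at 1.5 m; only its component perpendicular to the bar, T sinθ, produces torque. sinθ = h/√(h²+d²) = 0.72/√(0.72²+1.5²) = 0.4327.
Balancing moments: T × 1.5 × 0.4327 = 303.2, giving T = 303.2 / 0.649 = 467 N.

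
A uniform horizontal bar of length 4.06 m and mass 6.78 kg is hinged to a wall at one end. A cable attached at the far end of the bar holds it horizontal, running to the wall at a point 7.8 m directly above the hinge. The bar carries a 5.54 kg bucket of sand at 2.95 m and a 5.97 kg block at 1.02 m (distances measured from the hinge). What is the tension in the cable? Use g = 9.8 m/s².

T ≈ 98.5 N

Take moments about the hinge.
Beam weight: 6.78 × 9.8 = 66.44 N down at 2.03 m → arm 2.03 m, τ = 66.44 × 2.03 = 134.9 N·m clockwise.
Bucket of sand: 5.54 × 9.8 = 54.29 N down at 2.95 m → arm 2.95 m, τ = 54.29 × 2.95 = 160.2 N·m clockwise.
Block: 5.97 × 9.8 = 58.51 N down at 1.02 m → arm 1.02 m, τ = 58.51 × 1.02 = 59.68 N·m clockwise.
Total clockwise load moment = 354.8 N·m.
The cable tension T acts at 4.06 m; only its component perpendicular to the bar, T sinθ, produces torque. sinθ = h/√(h²+d²) = 7.8/√(7.8²+4.06²) = 0.887.
For rotational equilibrium, T × 4.06 × 0.887 = 354.8, so T = 354.8 / 3.601 = 98.5 N.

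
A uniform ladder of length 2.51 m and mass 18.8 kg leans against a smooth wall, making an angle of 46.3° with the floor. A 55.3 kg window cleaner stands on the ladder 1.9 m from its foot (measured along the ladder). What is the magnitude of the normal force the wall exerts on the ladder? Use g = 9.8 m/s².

Choose the foot of the ladder as the axis so the floor normal and friction both act there and drop out.
Ladder weight 18.8×9.8 = 184.2 N acts at 1.255 m along the ladder; its horizontal arm is 1.255·cos46.3° = 0.8671 m → τ = 159.7 N·m clockwise.
Window cleaner: 55.3×9.8 = 541.9 N at 1.9 m → arm 1.313 m → τ = 711.5 N·m clockwise.
Wall normal N acts horizontally at the top; its moment arm is the height L sinθ = 2.51·sin46.3° = 1.815 m, counterclockwise.
Στ = 0 ⇒ N × 1.815 = 871.2 ⇒ N = 480 N.

N_wall ≈ 480 N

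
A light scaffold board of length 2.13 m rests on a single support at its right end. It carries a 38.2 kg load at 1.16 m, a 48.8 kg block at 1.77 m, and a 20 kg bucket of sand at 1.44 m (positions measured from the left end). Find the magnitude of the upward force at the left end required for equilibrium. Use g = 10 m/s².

F ≈ 321 N

Taking torques about the right end:
Load: 38.2 × 10 = 382 N down at 1.16 m → arm 0.97 m, τ = 382 × 0.97 = 370.5 N·m counterclockwise.
Block: 48.8 × 10 = 488 N down at 1.77 m → arm 0.36 m, τ = 488 × 0.36 = 175.7 N·m counterclockwise.
Bucket of sand: 20 × 10 = 200 N down at 1.44 m → arm 0.69 m, τ = 200 × 0.69 = 138 N·m counterclockwise.
Net moment of the loads = 684.2 N·m counterclockwise.
The upward force F acts at the left end, arm 2.13 m, giving F × 2.13 clockwise.
For rotational equilibrium, F × 2.13 = 684.2, so F = 684.2 / 2.13 = 321 N.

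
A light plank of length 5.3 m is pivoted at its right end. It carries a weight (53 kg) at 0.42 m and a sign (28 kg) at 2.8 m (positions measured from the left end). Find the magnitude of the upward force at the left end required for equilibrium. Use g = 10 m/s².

F ≈ 620 N

Sum moments about the right end (the unknown pivot reaction has zero arm there).
Weight: 53 × 10 = 530 N down at 0.42 m → arm 4.88 m, τ = 530 × 4.88 = 2586 N·m counterclockwise.
Sign: 28 × 10 = 280 N down at 2.8 m → arm 2.5 m, τ = 280 × 2.5 = 700 N·m counterclockwise.
Net moment of the loads = 3286 N·m counterclockwise.
The upward force F acts at the left end, arm 5.3 m, giving F × 5.3 clockwise.
Balancing moments: F × 5.3 = 3286, giving F = 3286 / 5.3 = 620 N.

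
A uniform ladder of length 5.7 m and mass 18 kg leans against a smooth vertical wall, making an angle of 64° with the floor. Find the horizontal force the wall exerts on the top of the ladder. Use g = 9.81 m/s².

N_wall ≈ 43.1 N

Taking torques about the foot of the ladder:
Ladder weight 18×9.81 = 176.6 N acts at 2.85 m along the ladder; its horizontal arm is 2.85·cos64° = 1.249 m → τ = 220.6 N·m clockwise.
Wall normal N acts horizontally at the top; its moment arm is the height L sinθ = 5.7·sin64° = 5.123 m, counterclockwise.
Setting net torque to zero: N × 5.123 = 220.6 → N = 43.1 N.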